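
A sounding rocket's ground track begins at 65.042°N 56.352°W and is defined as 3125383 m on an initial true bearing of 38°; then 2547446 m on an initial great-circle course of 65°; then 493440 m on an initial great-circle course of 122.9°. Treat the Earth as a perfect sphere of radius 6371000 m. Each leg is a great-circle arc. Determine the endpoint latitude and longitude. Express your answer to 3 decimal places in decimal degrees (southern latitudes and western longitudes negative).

Apply the spherical direct solution leg by leg, carrying full precision between legs.
Leg 1: from (65.042°, -56.352°), δ = 3125383/6371000 = 0.490564 rad, θ = 38° → φ = 73.008°, λ = 26.649°.
Leg 2: from (73.008°, 26.649°), δ = 2547446/6371000 = 0.399850 rad, θ = 65° → φ = 68.278°, λ = 99.060°.
Leg 3: from (68.278°, 99.060°), δ = 493440/6371000 = 0.077451 rad, θ = 122.9° → φ = 65.595°, λ = 108.106°.

latitude 65.595°, longitude 108.106°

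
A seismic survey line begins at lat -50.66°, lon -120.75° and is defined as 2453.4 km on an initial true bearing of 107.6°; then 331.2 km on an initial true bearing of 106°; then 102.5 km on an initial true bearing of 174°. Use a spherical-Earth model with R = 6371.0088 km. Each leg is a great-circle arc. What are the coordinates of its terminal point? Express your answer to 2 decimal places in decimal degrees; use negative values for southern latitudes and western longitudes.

Apply the spherical direct solution leg by leg, carrying full precision between legs.
Leg 1: from (-50.66°, -120.75°), δ = 2453.4/6371.0088 = 0.385088 rad, θ = 107.6° → φ = -52.07°, λ = -85.12°.
Leg 2: from (-52.07°, -85.12°), δ = 331.2/6371.0088 = 0.051985 rad, θ = 106° → φ = -52.80°, λ = -80.39°.
Leg 3: from (-52.80°, -80.39°), δ = 102.5/6371.0088 = 0.016089 rad, θ = 174° → φ = -53.71°, λ = -80.22°.

latitude -53.71°, longitude -80.22°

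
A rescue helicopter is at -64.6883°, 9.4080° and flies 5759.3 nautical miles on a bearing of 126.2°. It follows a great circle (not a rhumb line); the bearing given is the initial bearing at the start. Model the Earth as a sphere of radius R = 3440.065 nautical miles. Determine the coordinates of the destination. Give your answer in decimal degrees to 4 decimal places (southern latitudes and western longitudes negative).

latitude -9.0830°, longitude 135.0333°

The arc subtends δ = 5759.3/3440.065 = 1.674183 rad at the centre.
Converting: φ₁ = -1.129024 rad, θ = 2.202606 rad.
sin φ₂ = sin φ₁ cos δ + cos φ₁ sin δ cos θ = (-0.903995)(-0.103203) + (0.427542)(0.994660)(-0.590606) = -0.157866
φ₂ = asin(-0.157866) = -0.158529 rad = -9.0830°.
Δλ = atan2( sin θ sin δ cos φ₁ , cos δ − sin φ₁ sin φ₂ ) = atan2(0.343168, -0.245913) = 2.192575 rad = 125.6253°.
λ₂ = λ₁ + Δλ = 135.0333°.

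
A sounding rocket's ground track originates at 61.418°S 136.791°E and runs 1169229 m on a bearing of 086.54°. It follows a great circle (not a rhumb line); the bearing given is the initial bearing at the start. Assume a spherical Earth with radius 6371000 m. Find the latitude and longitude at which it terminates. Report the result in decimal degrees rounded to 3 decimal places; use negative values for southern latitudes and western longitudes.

latitude -59.106°, longitude 157.571°

Central angle δ = d/R = 0.183524 rad.
With φ₁ = -61.418° = -1.071946 rad and θ = 86.54° = 1.510408 rad:
Destination latitude: φ₂ = arcsin( sin φ₁ cos δ + cos φ₁ sin δ cos θ ) = arcsin(-0.858117) = -59.106°.
For the longitude increment, Δλ = atan2( sin θ sin δ cos φ₁, cos δ − sin φ₁ sin φ₂ ) = atan2(0.087149, 0.229665) = 20.780°.
Hence λ₂ = 136.791° + 20.780° = 157.571°.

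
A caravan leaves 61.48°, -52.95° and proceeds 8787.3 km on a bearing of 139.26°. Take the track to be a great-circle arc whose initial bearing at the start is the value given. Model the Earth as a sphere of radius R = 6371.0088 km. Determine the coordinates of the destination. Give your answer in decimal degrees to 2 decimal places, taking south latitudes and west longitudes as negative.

latitude -10.83°, longitude -12.23°

δ = 8787.3/6371.0088 = 1.379264 rad (79.0260°).
Start latitude φ₁ = 1.073028 rad; initial bearing θ = 2.430546 rad.
Destination latitude: φ₂ = arcsin( sin φ₁ cos δ + cos φ₁ sin δ cos θ ) = arcsin(-0.187887) = -10.83°.
For the longitude increment, Δλ = atan2( sin θ sin δ cos φ₁, cos δ − sin φ₁ sin φ₂ ) = atan2(0.305909, 0.355451) = 40.72°.
λ₂ = λ₁ + Δλ = -12.23°.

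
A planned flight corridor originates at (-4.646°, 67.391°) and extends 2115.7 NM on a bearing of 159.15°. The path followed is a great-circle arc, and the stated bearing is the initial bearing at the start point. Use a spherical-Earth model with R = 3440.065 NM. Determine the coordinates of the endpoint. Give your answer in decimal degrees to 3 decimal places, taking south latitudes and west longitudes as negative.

Angular distance δ = d/R = 2115.7 / 3440.065 = 0.615017 rad.
Start latitude φ₁ = -0.081088 rad; initial bearing θ = 2.777692 rad.
sin φ₂ = sin φ₁ cos δ + cos φ₁ sin δ cos θ = (-0.080999)(0.816763) + (0.996714)(0.576973)(-0.934515) = -0.603575
φ₂ = asin(-0.603575) = -0.647978 rad = -37.126°.
Δλ = atan2( sin θ sin δ cos φ₁ , cos δ − sin φ₁ sin φ₂ ) = atan2(0.204683, 0.767874) = 0.260501 rad = 14.926°.
Hence λ₂ = 67.391° + 14.926° = 82.317°.

latitude -37.126°, longitude 82.317°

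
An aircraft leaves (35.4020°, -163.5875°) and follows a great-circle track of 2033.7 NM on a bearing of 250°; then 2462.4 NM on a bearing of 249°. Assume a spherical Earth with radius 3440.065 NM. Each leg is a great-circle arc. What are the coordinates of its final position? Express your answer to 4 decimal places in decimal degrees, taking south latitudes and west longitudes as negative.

latitude 1.3377°, longitude 124.9839°

Apply the spherical direct solution leg by leg, carrying full precision between legs.
Leg 1: from (35.4020°, -163.5875°), δ = 2033.7/3440.065 = 0.591181 rad, θ = 250° → φ = 19.0028°, λ = 162.7764°.
Leg 2: from (19.0028°, 162.7764°), δ = 2462.4/3440.065 = 0.715800 rad, θ = 249° → φ = 1.3377°, λ = 124.9839°.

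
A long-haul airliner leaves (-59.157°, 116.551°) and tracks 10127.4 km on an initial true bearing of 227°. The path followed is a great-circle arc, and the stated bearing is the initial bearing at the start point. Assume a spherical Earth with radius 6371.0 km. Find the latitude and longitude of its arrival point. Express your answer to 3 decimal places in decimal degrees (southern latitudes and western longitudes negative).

latitude -19.478°, longitude -12.589°

The arc subtends δ = 10127.4/6371 = 1.589609 rad at the centre.
Converting: φ₁ = -1.032484 rad, θ = 3.961897 rad.
Applying the spherical law of cosines for sides, sin φ₂ = sin φ₁ cos δ + cos φ₁ sin δ cos θ = -0.333439, so φ₂ = -19.478°.
Then Δλ = atan2(-0.374889, -0.305094) = -2.253910 rad, from sin θ sin δ cos φ₁ over cos δ − sin φ₁ sin φ₂.
λ₂ = λ₁ + Δλ = -12.589°.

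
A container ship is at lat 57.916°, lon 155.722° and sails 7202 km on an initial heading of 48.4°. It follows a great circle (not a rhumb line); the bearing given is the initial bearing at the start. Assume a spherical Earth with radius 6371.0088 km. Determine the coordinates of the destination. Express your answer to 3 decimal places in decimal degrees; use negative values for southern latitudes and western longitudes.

Central angle δ = d/R = 1.130433 rad.
Converting: φ₁ = 1.010825 rad, θ = 0.844739 rad.
Applying the spherical law of cosines for sides, sin φ₂ = sin φ₁ cos δ + cos φ₁ sin δ cos θ = 0.680172, so φ₂ = 42.857°.
For the longitude increment, Δλ = atan2( sin θ sin δ cos φ₁, cos δ − sin φ₁ sin φ₂ ) = atan2(0.359308, -0.150022) = 112.662°.
λ₂ = 155.722° + 112.662° = 268.384°, normalized to (−180°, 180°] → -91.616°.

latitude 42.857°, longitude -91.616°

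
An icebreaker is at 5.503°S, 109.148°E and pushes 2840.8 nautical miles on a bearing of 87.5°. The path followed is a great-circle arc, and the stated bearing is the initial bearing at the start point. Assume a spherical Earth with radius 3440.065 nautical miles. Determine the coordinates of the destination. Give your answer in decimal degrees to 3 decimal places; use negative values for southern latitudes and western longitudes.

The arc subtends δ = 2840.8/3440.065 = 0.825798 rad at the centre.
Start latitude φ₁ = -0.096045 rad; initial bearing θ = 1.527163 rad.
Applying the spherical law of cosines for sides, sin φ₂ = sin φ₁ cos δ + cos φ₁ sin δ cos θ = -0.033100, so φ₂ = -1.897°.
For the longitude increment, Δλ = atan2( sin θ sin δ cos φ₁, cos δ − sin φ₁ sin φ₂ ) = atan2(0.731005, 0.674796) = 47.290°.
λ₂ = 109.148° + 47.290° = 156.438°.

latitude -1.897°, longitude 156.438°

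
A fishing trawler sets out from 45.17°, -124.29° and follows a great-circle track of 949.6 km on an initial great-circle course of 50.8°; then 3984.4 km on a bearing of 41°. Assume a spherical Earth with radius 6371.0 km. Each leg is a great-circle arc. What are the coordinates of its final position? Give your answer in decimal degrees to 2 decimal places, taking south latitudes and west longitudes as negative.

latitude 64.89°, longitude -49.13°

Apply the spherical direct solution leg by leg, carrying full precision between legs.
Leg 1: from (45.17°, -124.29°), δ = 949.6/6371 = 0.149050 rad, θ = 50.8° → φ = 50.13°, λ = -113.95°.
Leg 2: from (50.13°, -113.95°), δ = 3984.4/6371 = 0.625396 rad, θ = 41° → φ = 64.89°, λ = -49.13°.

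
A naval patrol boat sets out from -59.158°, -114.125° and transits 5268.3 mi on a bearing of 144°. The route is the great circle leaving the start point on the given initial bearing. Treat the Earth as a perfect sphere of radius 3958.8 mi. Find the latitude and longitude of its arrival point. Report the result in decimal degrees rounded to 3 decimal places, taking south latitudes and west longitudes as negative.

Angular distance δ = d/R = 5268.3 / 3958.8 = 1.330782 rad.
With φ₁ = -59.158° = -1.032502 rad and θ = 144° = 2.513274 rad:
Destination latitude: φ₂ = arcsin( sin φ₁ cos δ + cos φ₁ sin δ cos θ ) = arcsin(-0.606971) = -37.371°.
Then Δλ = atan2(0.292703, -0.283419) = 2.340081 rad, from sin θ sin δ cos φ₁ over cos δ − sin φ₁ sin φ₂.
λ₂ = λ₁ + Δλ = 19.952°.

latitude -37.371°, longitude 19.952°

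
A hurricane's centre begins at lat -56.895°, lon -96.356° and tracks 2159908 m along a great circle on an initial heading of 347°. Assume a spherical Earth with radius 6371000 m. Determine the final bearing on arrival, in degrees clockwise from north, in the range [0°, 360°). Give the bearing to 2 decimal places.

final bearing 351.05°

δ = 2159908/6371000 = 0.339022 rad (19.4245°).
Converting: φ₁ = -0.993005 rad, θ = 6.056293 rad.
sin φ₂ = sin φ₁ cos δ + cos φ₁ sin δ cos θ = (-0.837671)(0.943080) + (0.546175)(0.332565)(0.974370) = -0.613008
φ₂ = asin(-0.613008) = -0.659862 rad = -37.807°.
Then Δλ = atan2(-0.040860, 0.429581) = -0.094830 rad, from sin θ sin δ cos φ₁ over cos δ − sin φ₁ sin φ₂.
λ₂ = -96.356° + -5.433° = -101.789°.
The forward bearing on arrival equals the back-azimuth from the destination plus 180°.
Back-azimuth from P₂ (-37.81°, -101.79°) to P₁ (-56.90°, -96.36°), with Δλ' = λ₁ − λ₂ = 5.43°: atan2( sin Δλ' cos φ₁ , cos φ₂ sin φ₁ − sin φ₂ cos φ₁ cos Δλ' ) = 171.05°.
Final bearing = (171.05° + 180°) mod 360° = 351.05°.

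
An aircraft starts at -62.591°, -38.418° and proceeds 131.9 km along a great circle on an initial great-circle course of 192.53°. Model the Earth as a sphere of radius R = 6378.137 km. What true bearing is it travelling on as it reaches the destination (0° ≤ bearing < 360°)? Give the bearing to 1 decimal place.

The arc subtends δ = 131.9/6378.137 = 0.020680 rad at the centre.
With φ₁ = -62.591° = -1.092419 rad and θ = 192.53° = 3.360282 rad:
Applying the spherical law of cosines for sides, sin φ₂ = sin φ₁ cos δ + cos φ₁ sin δ cos θ = -0.896846, so φ₂ = -63.746°.
Δλ = atan2( sin θ sin δ cos φ₁ , cos δ − sin φ₁ sin φ₂ ) = atan2(-0.002065, 0.203618) = -0.010142 rad = -0.581°.
λ₂ = -38.418° + -0.581° = -38.999°.
The forward bearing on arrival equals the back-azimuth from the destination plus 180°.
Back-azimuth from P₂ (-63.7°, -39.0°) to P₁ (-62.6°, -38.4°), with Δλ' = λ₁ − λ₂ = 0.6°: atan2( sin Δλ' cos φ₁ , cos φ₂ sin φ₁ − sin φ₂ cos φ₁ cos Δλ' ) = 13.0°.
Final bearing = (13.0° + 180°) mod 360° = 193.0°.

final bearing 193.0°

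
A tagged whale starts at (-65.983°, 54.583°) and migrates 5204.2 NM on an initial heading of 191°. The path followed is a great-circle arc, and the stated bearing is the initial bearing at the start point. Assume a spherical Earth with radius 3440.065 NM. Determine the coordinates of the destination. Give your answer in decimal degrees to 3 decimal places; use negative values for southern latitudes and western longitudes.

δ = 5204.2/3440.065 = 1.512820 rad (86.6782°).
Converting: φ₁ = -1.151621 rad, θ = 3.333579 rad.
Destination latitude: φ₂ = arcsin( sin φ₁ cos δ + cos φ₁ sin δ cos θ ) = arcsin(-0.451786) = -26.858°.
For the longitude increment, Δλ = atan2( sin θ sin δ cos φ₁, cos δ − sin φ₁ sin φ₂ ) = atan2(-0.077530, -0.354729) = -167.671°.
λ₂ = λ₁ + Δλ = -113.088°.

latitude -26.858°, longitude -113.088°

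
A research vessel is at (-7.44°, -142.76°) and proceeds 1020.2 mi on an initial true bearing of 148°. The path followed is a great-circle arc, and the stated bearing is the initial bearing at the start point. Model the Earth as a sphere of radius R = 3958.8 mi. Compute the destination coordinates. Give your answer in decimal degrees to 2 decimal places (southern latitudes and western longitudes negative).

Angular distance δ = d/R = 1020.2 / 3958.8 = 0.257704 rad.
Converting: φ₁ = -0.129852 rad, θ = 2.583087 rad.
Destination latitude: φ₂ = arcsin( sin φ₁ cos δ + cos φ₁ sin δ cos θ ) = arcsin(-0.339527) = -19.85°.
For the longitude increment, Δλ = atan2( sin θ sin δ cos φ₁, cos δ − sin φ₁ sin φ₂ ) = atan2(0.133919, 0.923013) = 8.26°.
λ₂ = -142.76° + 8.26° = -134.50°.

latitude -19.85°, longitude -134.50°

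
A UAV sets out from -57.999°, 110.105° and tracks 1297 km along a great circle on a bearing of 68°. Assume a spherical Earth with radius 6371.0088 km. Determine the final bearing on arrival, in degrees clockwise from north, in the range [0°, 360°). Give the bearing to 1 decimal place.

δ = 1297/6371.0088 = 0.203578 rad (11.6642°).
Converting: φ₁ = -1.012274 rad, θ = 1.186824 rad.
Applying the spherical law of cosines for sides, sin φ₂ = sin φ₁ cos δ + cos φ₁ sin δ cos θ = -0.790391, so φ₂ = -52.222°.
Δλ = atan2( sin θ sin δ cos φ₁ , cos δ − sin φ₁ sin φ₂ ) = atan2(0.099338, 0.309067) = 0.310984 rad = 17.818°.
Hence λ₂ = 110.105° + 17.818° = 127.923°.
The forward bearing on arrival equals the back-azimuth from the destination plus 180°.
Back-azimuth from P₂ (-52.2°, 127.9°) to P₁ (-58.0°, 110.1°), with Δλ' = λ₁ − λ₂ = -17.8°: atan2( sin Δλ' cos φ₁ , cos φ₂ sin φ₁ − sin φ₂ cos φ₁ cos Δλ' ) = 233.3°.
Final bearing = (233.3° + 180°) mod 360° = 53.3°.

final bearing 53.3°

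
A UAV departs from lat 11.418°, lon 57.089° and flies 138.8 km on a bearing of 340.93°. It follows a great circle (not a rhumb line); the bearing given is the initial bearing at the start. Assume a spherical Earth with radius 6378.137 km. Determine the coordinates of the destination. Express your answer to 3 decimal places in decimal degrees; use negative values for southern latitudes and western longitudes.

Central angle δ = d/R = 0.021762 rad.
Converting: φ₁ = 0.199282 rad, θ = 5.950351 rad.
sin φ₂ = sin φ₁ cos δ + cos φ₁ sin δ cos θ = (0.197965)(0.999763) + (0.980209)(0.021760)(0.945120) = 0.218077
φ₂ = asin(0.218077) = 0.219844 rad = 12.596°.
Then Δλ = atan2(-0.006969, 0.956591) = -0.007285 rad, from sin θ sin δ cos φ₁ over cos δ − sin φ₁ sin φ₂.
λ₂ = λ₁ + Δλ = 56.672°.

latitude 12.596°, longitude 56.672°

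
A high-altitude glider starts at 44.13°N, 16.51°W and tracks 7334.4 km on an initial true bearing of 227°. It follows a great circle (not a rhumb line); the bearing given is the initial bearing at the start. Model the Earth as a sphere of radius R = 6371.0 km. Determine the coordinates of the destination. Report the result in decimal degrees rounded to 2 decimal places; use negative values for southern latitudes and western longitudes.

The arc subtends δ = 7334.4/6371 = 1.151216 rad at the centre.
With φ₁ = 44.13° = 0.770214 rad and θ = 227° = 3.961897 rad:
sin φ₂ = sin φ₁ cos δ + cos φ₁ sin δ cos θ = (0.696289)(0.407377) + (0.717762)(0.913260)(-0.681998) = -0.163400
φ₂ = asin(-0.163400) = -0.164136 rad = -9.40°.
Then Δλ = atan2(-0.479405, 0.521151) = -0.743700 rad, from sin θ sin δ cos φ₁ over cos δ − sin φ₁ sin φ₂.
Hence λ₂ = -16.51° + -42.61° = -59.12°.

latitude -9.40°, longitude -59.12°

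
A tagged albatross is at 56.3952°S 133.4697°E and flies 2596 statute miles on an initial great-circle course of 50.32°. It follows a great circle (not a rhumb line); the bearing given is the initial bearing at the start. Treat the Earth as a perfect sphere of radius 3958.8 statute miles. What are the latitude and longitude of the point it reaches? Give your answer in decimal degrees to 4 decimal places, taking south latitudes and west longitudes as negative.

latitude -26.4008°, longitude 165.0656°

Angular distance δ = d/R = 2596 / 3958.8 = 0.655754 rad.
Converting: φ₁ = -0.984282 rad, θ = 0.878250 rad.
Applying the spherical law of cosines for sides, sin φ₂ = sin φ₁ cos δ + cos φ₁ sin δ cos θ = -0.444648, so φ₂ = -26.4008°.
For the longitude increment, Δλ = atan2( sin θ sin δ cos φ₁, cos δ − sin φ₁ sin φ₂ ) = atan2(0.259730, 0.422252) = 31.5959°.
λ₂ = λ₁ + Δλ = 165.0656°.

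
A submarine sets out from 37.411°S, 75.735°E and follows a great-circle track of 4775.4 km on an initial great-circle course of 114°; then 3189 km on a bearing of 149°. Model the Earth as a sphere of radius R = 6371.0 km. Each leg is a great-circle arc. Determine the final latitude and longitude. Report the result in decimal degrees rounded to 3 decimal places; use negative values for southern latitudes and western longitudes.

latitude -62.942°, longitude 165.077°

Apply the spherical direct solution leg by leg, carrying full precision between legs.
Leg 1: from (-37.411°, 75.735°), δ = 4775.4/6371 = 0.749553 rad, θ = 114° → φ = -41.668°, λ = 132.164°.
Leg 2: from (-41.668°, 132.164°), δ = 3189/6371 = 0.500549 rad, θ = 149° → φ = -62.942°, λ = 165.077°.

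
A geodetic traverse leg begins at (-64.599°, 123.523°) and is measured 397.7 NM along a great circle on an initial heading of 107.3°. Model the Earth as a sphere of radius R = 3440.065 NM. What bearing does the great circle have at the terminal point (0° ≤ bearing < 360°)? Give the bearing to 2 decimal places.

Angular distance δ = d/R = 397.7 / 3440.065 = 0.115608 rad.
Converting: φ₁ = -1.127465 rad, θ = 1.872738 rad.
Destination latitude: φ₂ = arcsin( sin φ₁ cos δ + cos φ₁ sin δ cos θ ) = arcsin(-0.912012) = -65.785°.
Then Δλ = atan2(0.047241, 0.169479) = 0.271845 rad, from sin θ sin δ cos φ₁ over cos δ − sin φ₁ sin φ₂.
λ₂ = 123.523° + 15.576° = 139.099°.
The forward bearing on arrival equals the back-azimuth from the destination plus 180°.
Back-azimuth from P₂ (-65.78°, 139.10°) to P₁ (-64.60°, 123.52°), with Δλ' = λ₁ − λ₂ = -15.58°: atan2( sin Δλ' cos φ₁ , cos φ₂ sin φ₁ − sin φ₂ cos φ₁ cos Δλ' ) = 273.15°.
Final bearing = (273.15° + 180°) mod 360° = 93.15°.

final bearing 93.15°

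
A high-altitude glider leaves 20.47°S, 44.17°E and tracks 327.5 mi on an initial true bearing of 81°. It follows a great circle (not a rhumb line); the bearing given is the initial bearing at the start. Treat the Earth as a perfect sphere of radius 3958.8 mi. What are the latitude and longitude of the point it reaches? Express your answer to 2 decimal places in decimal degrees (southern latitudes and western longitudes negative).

latitude -19.66°, longitude 49.14°

Central angle δ = d/R = 0.082727 rad.
With φ₁ = -20.47° = -0.357269 rad and θ = 81° = 1.413717 rad:
Destination latitude: φ₂ = arcsin( sin φ₁ cos δ + cos φ₁ sin δ cos θ ) = arcsin(-0.336411) = -19.66°.
Then Δλ = atan2(0.076462, 0.878932) = 0.086776 rad, from sin θ sin δ cos φ₁ over cos δ − sin φ₁ sin φ₂.
λ₂ = λ₁ + Δλ = 49.14°.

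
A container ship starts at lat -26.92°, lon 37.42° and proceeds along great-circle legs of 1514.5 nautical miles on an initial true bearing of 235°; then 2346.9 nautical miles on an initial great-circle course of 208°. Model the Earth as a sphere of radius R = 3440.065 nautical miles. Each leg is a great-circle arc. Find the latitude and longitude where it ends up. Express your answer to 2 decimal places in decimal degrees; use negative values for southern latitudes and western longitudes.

latitude -67.00°, longitude -38.48°

Apply the spherical direct solution leg by leg, carrying full precision between legs.
Leg 1: from (-26.92°, 37.42°), δ = 1514.5/3440.065 = 0.440253 rad, θ = 235° → φ = -38.87°, λ = 10.78°.
Leg 2: from (-38.87°, 10.78°), δ = 2346.9/3440.065 = 0.682225 rad, θ = 208° → φ = -67.00°, λ = -38.48°.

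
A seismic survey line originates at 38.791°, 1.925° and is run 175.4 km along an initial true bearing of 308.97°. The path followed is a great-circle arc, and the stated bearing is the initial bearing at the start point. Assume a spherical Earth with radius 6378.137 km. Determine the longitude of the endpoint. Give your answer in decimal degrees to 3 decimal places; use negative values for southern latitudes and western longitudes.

longitude 0.331°

δ = 175.4/6378.137 = 0.027500 rad (1.5756°).
Start latitude φ₁ = 0.677031 rad; initial bearing θ = 5.392544 rad.
Destination latitude: φ₂ = arcsin( sin φ₁ cos δ + cos φ₁ sin δ cos θ ) = arcsin(0.639723) = 39.771°.
Δλ = atan2( sin θ sin δ cos φ₁ , cos δ − sin φ₁ sin φ₂ ) = atan2(-0.016663, 0.598847) = -0.027818 rad = -1.594°.
λ₂ = 1.925° + -1.594° = 0.331°.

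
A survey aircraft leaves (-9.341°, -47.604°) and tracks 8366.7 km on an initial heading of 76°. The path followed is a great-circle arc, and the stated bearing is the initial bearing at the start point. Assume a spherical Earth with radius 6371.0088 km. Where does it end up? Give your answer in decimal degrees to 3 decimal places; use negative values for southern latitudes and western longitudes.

Angular distance δ = d/R = 8366.7 / 6371.0088 = 1.313246 rad.
Start latitude φ₁ = -0.163031 rad; initial bearing θ = 1.326450 rad.
Destination latitude: φ₂ = arcsin( sin φ₁ cos δ + cos φ₁ sin δ cos θ ) = arcsin(0.189498) = 10.923°.
Then Δλ = atan2(0.925850, 0.285470) = 1.271712 rad, from sin θ sin δ cos φ₁ over cos δ − sin φ₁ sin φ₂.
λ₂ = -47.604° + 72.864° = 25.260°.

latitude 10.923°, longitude 25.260°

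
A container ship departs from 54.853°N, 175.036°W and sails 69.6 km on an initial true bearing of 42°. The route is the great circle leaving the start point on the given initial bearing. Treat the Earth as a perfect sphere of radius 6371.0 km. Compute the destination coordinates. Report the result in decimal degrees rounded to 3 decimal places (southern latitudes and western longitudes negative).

Central angle δ = d/R = 0.010925 rad.
Start latitude φ₁ = 0.957365 rad; initial bearing θ = 0.733038 rad.
Applying the spherical law of cosines for sides, sin φ₂ = sin φ₁ cos δ + cos φ₁ sin δ cos θ = 0.822302, so φ₂ = 55.316°.
Δλ = atan2( sin θ sin δ cos φ₁ , cos δ − sin φ₁ sin φ₂ ) = atan2(0.004208, 0.327562) = 0.012846 rad = 0.736°.
λ₂ = -175.036° + 0.736° = -174.300°.

latitude 55.316°, longitude -174.300°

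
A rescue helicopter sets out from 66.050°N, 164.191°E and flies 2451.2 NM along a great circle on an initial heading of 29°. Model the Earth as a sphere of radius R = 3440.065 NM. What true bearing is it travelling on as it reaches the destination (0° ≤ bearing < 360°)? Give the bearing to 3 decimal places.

Central angle δ = d/R = 0.712545 rad.
Converting: φ₁ = 1.152790 rad, θ = 0.506145 rad.
sin φ₂ = sin φ₁ cos δ + cos φ₁ sin δ cos θ = (0.913900)(0.756701) + (0.405939)(0.653761)(0.874620) = 0.923662
φ₂ = asin(0.923662) = 1.177529 rad = 67.467°.
Δλ = atan2( sin θ sin δ cos φ₁ , cos δ − sin φ₁ sin φ₂ ) = atan2(0.128662, -0.087434) = 2.167673 rad = 124.199°.
λ₂ = 164.191° + 124.199° = 288.390°, normalized to (−180°, 180°] → -71.610°.
The forward bearing on arrival equals the back-azimuth from the destination plus 180°.
Back-azimuth from P₂ (67.467°, -71.610°) to P₁ (66.050°, 164.191°), with Δλ' = λ₁ − λ₂ = 235.801°: atan2( sin Δλ' cos φ₁ , cos φ₂ sin φ₁ − sin φ₂ cos φ₁ cos Δλ' ) = 329.098°.
Final bearing = (329.098° + 180°) mod 360° = 149.098°.

final bearing 149.098°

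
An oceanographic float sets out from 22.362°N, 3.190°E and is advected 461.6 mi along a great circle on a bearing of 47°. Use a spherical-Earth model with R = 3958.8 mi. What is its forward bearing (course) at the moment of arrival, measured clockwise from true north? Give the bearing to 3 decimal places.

δ = 461.6/3958.8 = 0.116601 rad (6.6807°).
With φ₁ = 22.362° = 0.390291 rad and θ = 47° = 0.820305 rad:
Applying the spherical law of cosines for sides, sin φ₂ = sin φ₁ cos δ + cos φ₁ sin δ cos θ = 0.451249, so φ₂ = 26.824°.
For the longitude increment, Δλ = atan2( sin θ sin δ cos φ₁, cos δ − sin φ₁ sin φ₂ ) = atan2(0.078685, 0.821529) = 5.471°.
λ₂ = 3.190° + 5.471° = 8.661°.
The forward bearing on arrival equals the back-azimuth from the destination plus 180°.
Back-azimuth from P₂ (26.824°, 8.661°) to P₁ (22.362°, 3.190°), with Δλ' = λ₁ − λ₂ = -5.471°: atan2( sin Δλ' cos φ₁ , cos φ₂ sin φ₁ − sin φ₂ cos φ₁ cos Δλ' ) = 229.280°.
Final bearing = (229.280° + 180°) mod 360° = 49.280°.

final bearing 49.280°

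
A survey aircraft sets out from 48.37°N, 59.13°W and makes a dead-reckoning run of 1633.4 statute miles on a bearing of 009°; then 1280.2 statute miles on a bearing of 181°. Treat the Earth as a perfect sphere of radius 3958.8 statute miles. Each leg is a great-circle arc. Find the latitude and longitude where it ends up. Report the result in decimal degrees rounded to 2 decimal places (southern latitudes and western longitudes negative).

latitude 52.88°, longitude -48.31°

Apply the spherical direct solution leg by leg, carrying full precision between legs.
Leg 1: from (48.37°, -59.13°), δ = 1633.4/3958.8 = 0.412600 rad, θ = 9° → φ = 71.41°, λ = -47.78°.
Leg 2: from (71.41°, -47.78°), δ = 1280.2/3958.8 = 0.323381 rad, θ = 181° → φ = 52.88°, λ = -48.31°.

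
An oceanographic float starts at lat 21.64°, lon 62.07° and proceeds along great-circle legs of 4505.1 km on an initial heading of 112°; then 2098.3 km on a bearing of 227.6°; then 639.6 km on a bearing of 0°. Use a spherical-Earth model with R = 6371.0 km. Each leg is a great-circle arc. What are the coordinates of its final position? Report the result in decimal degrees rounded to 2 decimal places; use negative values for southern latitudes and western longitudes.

latitude -3.83°, longitude 85.15°

Apply the spherical direct solution leg by leg, carrying full precision between legs.
Leg 1: from (21.64°, 62.07°), δ = 4505.1/6371 = 0.707126 rad, θ = 112° → φ = 3.10°, λ = 99.17°.
Leg 2: from (3.10°, 99.17°), δ = 2098.3/6371 = 0.329352 rad, θ = 227.6° → φ = -9.59°, λ = 85.15°.
Leg 3: from (-9.59°, 85.15°), δ = 639.6/6371 = 0.100392 rad, θ = 0° → φ = -3.83°, λ = 85.15°.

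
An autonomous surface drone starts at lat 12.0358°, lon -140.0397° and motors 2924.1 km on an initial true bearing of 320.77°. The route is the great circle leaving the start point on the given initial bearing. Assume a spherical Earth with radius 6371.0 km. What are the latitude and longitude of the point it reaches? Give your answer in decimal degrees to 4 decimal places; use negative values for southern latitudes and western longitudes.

Angular distance δ = d/R = 2924.1 / 6371 = 0.458970 rad.
Start latitude φ₁ = 0.210064 rad; initial bearing θ = 5.598493 rad.
Destination latitude: φ₂ = arcsin( sin φ₁ cos δ + cos φ₁ sin δ cos θ ) = arcsin(0.522572) = 31.5049°.
Then Δλ = atan2(-0.274025, 0.787541) = -0.334848 rad, from sin θ sin δ cos φ₁ over cos δ − sin φ₁ sin φ₂.
λ₂ = -140.0397° + -19.1854° = -159.2251°.

latitude 31.5049°, longitude -159.2251°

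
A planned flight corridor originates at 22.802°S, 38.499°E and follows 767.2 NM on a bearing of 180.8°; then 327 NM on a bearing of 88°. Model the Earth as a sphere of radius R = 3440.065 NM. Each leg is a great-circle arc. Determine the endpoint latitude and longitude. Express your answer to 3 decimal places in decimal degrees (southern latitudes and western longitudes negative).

Apply the spherical direct solution leg by leg, carrying full precision between legs.
Leg 1: from (-22.802°, 38.499°), δ = 767.2/3440.065 = 0.223019 rad, θ = 180.8° → φ = -35.579°, λ = 38.281°.
Leg 2: from (-35.579°, 38.281°), δ = 327/3440.065 = 0.095056 rad, θ = 88° → φ = -35.205°, λ = 44.948°.

latitude -35.205°, longitude 44.948°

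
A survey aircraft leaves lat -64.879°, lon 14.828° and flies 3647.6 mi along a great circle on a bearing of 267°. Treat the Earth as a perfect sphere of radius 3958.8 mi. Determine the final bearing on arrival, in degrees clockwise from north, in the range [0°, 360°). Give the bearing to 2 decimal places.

final bearing 329.08°

The arc subtends δ = 3647.6/3958.8 = 0.921390 rad at the centre.
Converting: φ₁ = -1.132352 rad, θ = 4.660029 rad.
Applying the spherical law of cosines for sides, sin φ₂ = sin φ₁ cos δ + cos φ₁ sin δ cos θ = -0.565211, so φ₂ = -34.417°.
Δλ = atan2( sin θ sin δ cos φ₁ , cos δ − sin φ₁ sin φ₂ ) = atan2(-0.337652, 0.092964) = -1.302128 rad = -74.606°.
λ₂ = 14.828° + -74.606° = -59.778°.
The forward bearing on arrival equals the back-azimuth from the destination plus 180°.
Back-azimuth from P₂ (-34.42°, -59.78°) to P₁ (-64.88°, 14.83°), with Δλ' = λ₁ − λ₂ = 74.61°: atan2( sin Δλ' cos φ₁ , cos φ₂ sin φ₁ − sin φ₂ cos φ₁ cos Δλ' ) = 149.08°.
Final bearing = (149.08° + 180°) mod 360° = 329.08°.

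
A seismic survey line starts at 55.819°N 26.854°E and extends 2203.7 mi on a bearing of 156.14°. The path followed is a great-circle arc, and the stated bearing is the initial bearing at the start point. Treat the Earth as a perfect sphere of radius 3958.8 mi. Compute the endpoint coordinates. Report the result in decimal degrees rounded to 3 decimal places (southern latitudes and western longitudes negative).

latitude 25.525°, longitude 40.554°

The arc subtends δ = 2203.7/3958.8 = 0.556659 rad at the centre.
With φ₁ = 55.819° = 0.974225 rad and θ = 156.14° = 2.725157 rad:
sin φ₂ = sin φ₁ cos δ + cos φ₁ sin δ cos θ = (0.827267)(0.849025) + (0.561809)(0.528352)(-0.914537) = 0.430906
φ₂ = asin(0.430906) = 0.445496 rad = 25.525°.
Then Δλ = atan2(0.120070, 0.492551) = 0.239108 rad, from sin θ sin δ cos φ₁ over cos δ − sin φ₁ sin φ₂.
λ₂ = 26.854° + 13.700° = 40.554°.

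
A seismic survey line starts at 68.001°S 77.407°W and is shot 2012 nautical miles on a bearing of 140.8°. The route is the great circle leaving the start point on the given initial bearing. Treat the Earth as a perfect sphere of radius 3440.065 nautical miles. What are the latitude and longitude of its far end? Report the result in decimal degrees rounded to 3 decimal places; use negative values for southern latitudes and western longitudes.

latitude -68.962°, longitude 26.185°

The arc subtends δ = 2012/3440.065 = 0.584873 rad at the centre.
With φ₁ = -68.001° = -1.186841 rad and θ = 140.8° = 2.457424 rad:
Destination latitude: φ₂ = arcsin( sin φ₁ cos δ + cos φ₁ sin δ cos θ ) = arcsin(-0.933340) = -68.962°.
Then Δλ = atan2(0.130709, -0.031602) = 1.808016 rad, from sin θ sin δ cos φ₁ over cos δ − sin φ₁ sin φ₂.
Hence λ₂ = -77.407° + 103.592° = 26.185°.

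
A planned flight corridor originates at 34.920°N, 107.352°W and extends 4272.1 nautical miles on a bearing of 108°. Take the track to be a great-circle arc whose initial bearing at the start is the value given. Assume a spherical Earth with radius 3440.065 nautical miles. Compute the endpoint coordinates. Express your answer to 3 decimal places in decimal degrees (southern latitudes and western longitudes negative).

Angular distance δ = d/R = 4272.1 / 3440.065 = 1.241866 rad.
With φ₁ = 34.920° = 0.609469 rad and θ = 108° = 1.884956 rad:
Applying the spherical law of cosines for sides, sin φ₂ = sin φ₁ cos δ + cos φ₁ sin δ cos θ = -0.054882, so φ₂ = -3.146°.
Δλ = atan2( sin θ sin δ cos φ₁ , cos δ − sin φ₁ sin φ₂ ) = atan2(0.738013, 0.354447) = 1.123056 rad = 64.346°.
λ₂ = λ₁ + Δλ = -43.006°.

latitude -3.146°, longitude -43.006°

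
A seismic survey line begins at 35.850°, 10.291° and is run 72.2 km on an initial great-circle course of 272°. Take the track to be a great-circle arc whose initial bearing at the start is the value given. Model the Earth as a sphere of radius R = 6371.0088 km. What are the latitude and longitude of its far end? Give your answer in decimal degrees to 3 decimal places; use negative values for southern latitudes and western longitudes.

latitude 35.870°, longitude 9.490°

The arc subtends δ = 72.2/6371.0088 = 0.011333 rad at the centre.
Converting: φ₁ = 0.625701 rad, θ = 4.747296 rad.
Applying the spherical law of cosines for sides, sin φ₂ = sin φ₁ cos δ + cos φ₁ sin δ cos θ = 0.585948, so φ₂ = 35.870°.
Δλ = atan2( sin θ sin δ cos φ₁ , cos δ − sin φ₁ sin φ₂ ) = atan2(-0.009180, 0.656766) = -0.013976 rad = -0.801°.
Hence λ₂ = 10.291° + -0.801° = 9.490°.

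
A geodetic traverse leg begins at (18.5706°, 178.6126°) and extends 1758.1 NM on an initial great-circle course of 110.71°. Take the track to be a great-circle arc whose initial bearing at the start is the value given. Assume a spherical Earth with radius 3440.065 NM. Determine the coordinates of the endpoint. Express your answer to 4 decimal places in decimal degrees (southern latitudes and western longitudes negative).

latitude 6.5355°, longitude -153.9684°

Angular distance δ = d/R = 1758.1 / 3440.065 = 0.511066 rad.
With φ₁ = 18.5706° = 0.324118 rad and θ = 110.71° = 1.932254 rad:
sin φ₂ = sin φ₁ cos δ + cos φ₁ sin δ cos θ = (0.318473)(0.872224) + (0.947932)(0.489107)(-0.353638) = 0.113819
φ₂ = asin(0.113819) = 0.114066 rad = 6.5355°.
Then Δλ = atan2(0.433681, 0.835975) = 0.478553 rad, from sin θ sin δ cos φ₁ over cos δ − sin φ₁ sin φ₂.
λ₂ = 178.6126° + 27.4190° = 206.0316°, normalized to (−180°, 180°] → -153.9684°.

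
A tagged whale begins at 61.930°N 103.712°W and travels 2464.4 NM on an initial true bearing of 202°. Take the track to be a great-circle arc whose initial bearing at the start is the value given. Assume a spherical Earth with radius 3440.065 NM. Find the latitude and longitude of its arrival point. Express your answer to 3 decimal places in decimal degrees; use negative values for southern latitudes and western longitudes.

latitude 22.271°, longitude -119.128°

δ = 2464.4/3440.065 = 0.716382 rad (41.0457°).
Start latitude φ₁ = 1.080882 rad; initial bearing θ = 3.525565 rad.
Destination latitude: φ₂ = arcsin( sin φ₁ cos δ + cos φ₁ sin δ cos θ ) = arcsin(0.378982) = 22.271°.
For the longitude increment, Δλ = atan2( sin θ sin δ cos φ₁, cos δ − sin φ₁ sin φ₂ ) = atan2(-0.115750, 0.419783) = -15.416°.
Hence λ₂ = -103.712° + -15.416° = -119.128°.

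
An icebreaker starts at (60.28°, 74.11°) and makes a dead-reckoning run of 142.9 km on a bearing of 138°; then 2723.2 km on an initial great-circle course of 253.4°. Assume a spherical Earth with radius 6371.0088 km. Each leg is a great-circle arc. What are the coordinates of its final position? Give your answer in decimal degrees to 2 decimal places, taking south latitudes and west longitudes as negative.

Apply the spherical direct solution leg by leg, carrying full precision between legs.
Leg 1: from (60.28°, 74.11°), δ = 142.9/6371.0088 = 0.022430 rad, θ = 138° → φ = 59.31°, λ = 75.80°.
Leg 2: from (59.31°, 75.80°), δ = 2723.2/6371.0088 = 0.427436 rad, θ = 253.4° → φ = 46.23°, λ = 40.74°.

latitude 46.23°, longitude 40.74°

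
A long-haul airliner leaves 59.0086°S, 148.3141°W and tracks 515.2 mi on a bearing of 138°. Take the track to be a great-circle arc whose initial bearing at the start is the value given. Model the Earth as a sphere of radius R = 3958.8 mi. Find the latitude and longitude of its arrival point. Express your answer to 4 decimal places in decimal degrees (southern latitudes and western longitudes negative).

latitude -64.1126°, longitude -136.8422°

Central angle δ = d/R = 0.130140 rad.
Start latitude φ₁ = -1.029894 rad; initial bearing θ = 2.408554 rad.
Applying the spherical law of cosines for sides, sin φ₂ = sin φ₁ cos δ + cos φ₁ sin δ cos θ = -0.899654, so φ₂ = -64.1126°.
Δλ = atan2( sin θ sin δ cos φ₁ , cos δ − sin φ₁ sin φ₂ ) = atan2(0.044712, 0.220321) = 0.200223 rad = 11.4719°.
λ₂ = -148.3141° + 11.4719° = -136.8422°.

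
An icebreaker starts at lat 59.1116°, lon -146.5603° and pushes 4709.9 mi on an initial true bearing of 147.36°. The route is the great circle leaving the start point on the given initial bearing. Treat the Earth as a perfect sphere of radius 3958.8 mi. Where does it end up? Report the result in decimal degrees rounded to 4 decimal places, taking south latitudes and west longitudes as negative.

The arc subtends δ = 4709.9/3958.8 = 1.189729 rad at the centre.
Converting: φ₁ = 1.031692 rad, θ = 2.571917 rad.
Applying the spherical law of cosines for sides, sin φ₂ = sin φ₁ cos δ + cos φ₁ sin δ cos θ = -0.082123, so φ₂ = -4.7106°.
Then Δλ = atan2(0.257028, 0.442386) = 0.526334 rad, from sin θ sin δ cos φ₁ over cos δ − sin φ₁ sin φ₂.
λ₂ = -146.5603° + 30.1567° = -116.4036°.

latitude -4.7106°, longitude -116.4036°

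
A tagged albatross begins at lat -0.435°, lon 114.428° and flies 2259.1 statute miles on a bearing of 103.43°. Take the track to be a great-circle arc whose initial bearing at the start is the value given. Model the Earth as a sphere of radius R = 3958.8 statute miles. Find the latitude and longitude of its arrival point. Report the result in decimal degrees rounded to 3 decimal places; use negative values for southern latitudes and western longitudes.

latitude -7.576°, longitude 146.436°

Angular distance δ = d/R = 2259.1 / 3958.8 = 0.570653 rad.
Converting: φ₁ = -0.007592 rad, θ = 1.805194 rad.
Applying the spherical law of cosines for sides, sin φ₂ = sin φ₁ cos δ + cos φ₁ sin δ cos θ = -0.131847, so φ₂ = -7.576°.
Then Δλ = atan2(0.525395, 0.840548) = 0.558644 rad, from sin θ sin δ cos φ₁ over cos δ − sin φ₁ sin φ₂.
Hence λ₂ = 114.428° + 32.008° = 146.436°.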